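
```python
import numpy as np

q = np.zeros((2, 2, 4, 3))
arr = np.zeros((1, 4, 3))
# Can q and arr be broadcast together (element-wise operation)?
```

Yes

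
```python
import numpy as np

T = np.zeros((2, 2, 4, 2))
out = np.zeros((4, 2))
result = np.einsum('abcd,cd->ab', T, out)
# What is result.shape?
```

(2, 2)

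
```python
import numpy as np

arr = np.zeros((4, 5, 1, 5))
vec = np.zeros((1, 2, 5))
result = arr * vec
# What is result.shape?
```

(4, 5, 2, 5)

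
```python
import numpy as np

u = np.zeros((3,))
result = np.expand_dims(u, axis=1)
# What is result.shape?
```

(3, 1)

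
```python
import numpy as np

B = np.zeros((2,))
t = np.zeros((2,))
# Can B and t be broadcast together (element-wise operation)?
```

Yes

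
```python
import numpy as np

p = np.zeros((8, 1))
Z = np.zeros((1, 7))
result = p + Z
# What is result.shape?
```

(8, 7)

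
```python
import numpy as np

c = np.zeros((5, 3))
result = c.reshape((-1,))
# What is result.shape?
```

(15,)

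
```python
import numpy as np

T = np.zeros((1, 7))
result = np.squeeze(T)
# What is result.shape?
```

(7,)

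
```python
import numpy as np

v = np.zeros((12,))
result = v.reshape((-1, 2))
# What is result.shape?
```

(6, 2)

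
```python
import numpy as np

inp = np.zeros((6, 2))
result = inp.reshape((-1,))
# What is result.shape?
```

(12,)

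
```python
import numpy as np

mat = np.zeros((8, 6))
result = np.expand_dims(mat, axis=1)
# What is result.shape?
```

(8, 1, 6)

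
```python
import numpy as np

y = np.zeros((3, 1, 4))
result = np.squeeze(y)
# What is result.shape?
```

(3, 4)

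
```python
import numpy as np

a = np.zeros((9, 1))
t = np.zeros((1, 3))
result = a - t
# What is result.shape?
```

(9, 3)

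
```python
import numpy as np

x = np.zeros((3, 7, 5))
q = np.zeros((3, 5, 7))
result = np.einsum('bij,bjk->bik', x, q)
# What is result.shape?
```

(3, 7, 7)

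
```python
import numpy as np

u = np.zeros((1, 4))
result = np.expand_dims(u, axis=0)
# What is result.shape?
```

(1, 1, 4)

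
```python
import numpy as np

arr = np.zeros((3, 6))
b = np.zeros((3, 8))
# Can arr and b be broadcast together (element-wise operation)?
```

No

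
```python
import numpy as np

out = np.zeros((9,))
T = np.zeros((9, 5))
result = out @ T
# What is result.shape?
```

(5,)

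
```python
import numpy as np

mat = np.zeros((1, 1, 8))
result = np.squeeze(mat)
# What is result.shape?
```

(8,)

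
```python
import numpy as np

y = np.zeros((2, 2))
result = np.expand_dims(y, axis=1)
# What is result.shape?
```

(2, 1, 2)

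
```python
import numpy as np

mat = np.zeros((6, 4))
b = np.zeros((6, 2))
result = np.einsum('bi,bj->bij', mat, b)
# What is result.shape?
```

(6, 4, 2)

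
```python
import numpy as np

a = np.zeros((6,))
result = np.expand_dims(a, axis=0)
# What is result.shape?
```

(1, 6)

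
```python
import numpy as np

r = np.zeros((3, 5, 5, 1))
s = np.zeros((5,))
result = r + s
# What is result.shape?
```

(3, 5, 5, 5)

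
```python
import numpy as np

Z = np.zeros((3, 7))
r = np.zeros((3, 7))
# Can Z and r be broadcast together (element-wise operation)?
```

Yes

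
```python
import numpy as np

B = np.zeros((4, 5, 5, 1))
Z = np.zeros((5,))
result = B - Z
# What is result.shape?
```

(4, 5, 5, 5)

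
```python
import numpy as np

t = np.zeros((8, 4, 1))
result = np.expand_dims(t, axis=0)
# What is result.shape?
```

(1, 8, 4, 1)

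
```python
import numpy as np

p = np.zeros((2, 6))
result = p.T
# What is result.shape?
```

(6, 2)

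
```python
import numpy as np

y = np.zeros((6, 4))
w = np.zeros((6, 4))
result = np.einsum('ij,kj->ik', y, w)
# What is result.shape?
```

(6, 6)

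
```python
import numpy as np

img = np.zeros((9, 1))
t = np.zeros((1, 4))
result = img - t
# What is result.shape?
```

(9, 4)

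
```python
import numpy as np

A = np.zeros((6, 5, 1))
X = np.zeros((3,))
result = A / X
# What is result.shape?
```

(6, 5, 3)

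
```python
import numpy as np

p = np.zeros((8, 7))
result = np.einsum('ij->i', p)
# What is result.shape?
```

(8,)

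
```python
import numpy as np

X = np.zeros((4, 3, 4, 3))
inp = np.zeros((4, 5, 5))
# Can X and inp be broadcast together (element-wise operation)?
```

No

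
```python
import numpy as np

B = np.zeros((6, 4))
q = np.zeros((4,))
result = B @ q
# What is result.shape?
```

(6,)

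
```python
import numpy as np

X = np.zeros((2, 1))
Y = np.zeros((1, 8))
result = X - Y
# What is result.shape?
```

(2, 8)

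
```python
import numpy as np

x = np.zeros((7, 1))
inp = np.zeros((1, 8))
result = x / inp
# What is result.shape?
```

(7, 8)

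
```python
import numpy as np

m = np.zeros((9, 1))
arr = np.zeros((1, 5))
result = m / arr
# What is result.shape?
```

(9, 5)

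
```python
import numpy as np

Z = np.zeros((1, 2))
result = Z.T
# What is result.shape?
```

(2, 1)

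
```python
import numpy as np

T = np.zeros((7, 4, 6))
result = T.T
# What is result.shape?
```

(6, 4, 7)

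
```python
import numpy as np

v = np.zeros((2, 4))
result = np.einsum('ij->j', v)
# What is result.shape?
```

(4,)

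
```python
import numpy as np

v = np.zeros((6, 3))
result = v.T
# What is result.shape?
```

(3, 6)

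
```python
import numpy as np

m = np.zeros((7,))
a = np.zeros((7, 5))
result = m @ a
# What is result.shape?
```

(5,)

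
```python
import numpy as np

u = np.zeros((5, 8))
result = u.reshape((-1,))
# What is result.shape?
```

(40,)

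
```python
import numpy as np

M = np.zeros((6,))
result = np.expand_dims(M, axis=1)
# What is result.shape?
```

(6, 1)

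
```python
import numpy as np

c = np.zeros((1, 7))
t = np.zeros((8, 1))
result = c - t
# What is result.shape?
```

(8, 7)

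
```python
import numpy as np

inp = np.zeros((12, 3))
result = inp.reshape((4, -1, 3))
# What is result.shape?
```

(4, 3, 3)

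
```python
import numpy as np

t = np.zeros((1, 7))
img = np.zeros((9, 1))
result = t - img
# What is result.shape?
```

(9, 7)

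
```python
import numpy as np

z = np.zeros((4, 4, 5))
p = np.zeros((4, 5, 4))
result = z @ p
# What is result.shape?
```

(4, 4, 4)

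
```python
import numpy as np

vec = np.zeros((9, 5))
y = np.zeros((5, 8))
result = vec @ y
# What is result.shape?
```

(9, 8)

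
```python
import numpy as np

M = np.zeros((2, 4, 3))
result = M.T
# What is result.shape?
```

(3, 4, 2)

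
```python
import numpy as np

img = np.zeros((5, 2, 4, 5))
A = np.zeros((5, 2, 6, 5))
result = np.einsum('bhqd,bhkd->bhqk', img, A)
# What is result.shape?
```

(5, 2, 4, 6)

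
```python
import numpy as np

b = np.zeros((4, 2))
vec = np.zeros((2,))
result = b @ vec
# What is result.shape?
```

(4,)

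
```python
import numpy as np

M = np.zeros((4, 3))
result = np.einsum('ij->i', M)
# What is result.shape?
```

(4,)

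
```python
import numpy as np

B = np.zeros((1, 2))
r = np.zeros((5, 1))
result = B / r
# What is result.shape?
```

(5, 2)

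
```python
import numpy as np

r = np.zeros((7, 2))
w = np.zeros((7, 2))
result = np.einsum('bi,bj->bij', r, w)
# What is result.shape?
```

(7, 2, 2)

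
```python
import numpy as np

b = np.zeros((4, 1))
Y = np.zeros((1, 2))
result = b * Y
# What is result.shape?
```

(4, 2)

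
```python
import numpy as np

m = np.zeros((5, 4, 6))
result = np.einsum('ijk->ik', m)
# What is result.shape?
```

(5, 6)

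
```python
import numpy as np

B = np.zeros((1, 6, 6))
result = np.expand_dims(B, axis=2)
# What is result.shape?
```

(1, 6, 1, 6)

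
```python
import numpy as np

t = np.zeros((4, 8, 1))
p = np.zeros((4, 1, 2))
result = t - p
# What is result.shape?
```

(4, 8, 2)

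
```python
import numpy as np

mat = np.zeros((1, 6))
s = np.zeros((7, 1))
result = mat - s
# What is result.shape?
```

(7, 6)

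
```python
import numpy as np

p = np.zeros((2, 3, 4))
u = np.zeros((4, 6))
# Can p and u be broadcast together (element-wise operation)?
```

No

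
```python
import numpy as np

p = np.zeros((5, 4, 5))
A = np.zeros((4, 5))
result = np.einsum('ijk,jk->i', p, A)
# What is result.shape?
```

(5,)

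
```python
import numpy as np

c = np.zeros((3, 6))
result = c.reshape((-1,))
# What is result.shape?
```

(18,)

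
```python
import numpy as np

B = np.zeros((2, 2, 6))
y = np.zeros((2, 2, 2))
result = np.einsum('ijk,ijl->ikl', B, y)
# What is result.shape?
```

(2, 6, 2)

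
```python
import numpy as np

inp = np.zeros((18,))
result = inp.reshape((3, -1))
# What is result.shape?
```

(3, 6)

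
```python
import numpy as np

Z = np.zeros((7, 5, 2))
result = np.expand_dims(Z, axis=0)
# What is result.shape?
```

(1, 7, 5, 2)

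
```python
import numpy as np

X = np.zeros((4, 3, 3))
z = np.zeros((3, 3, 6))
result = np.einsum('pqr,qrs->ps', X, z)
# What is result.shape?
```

(4, 6)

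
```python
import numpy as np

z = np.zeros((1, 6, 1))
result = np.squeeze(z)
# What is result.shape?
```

(6,)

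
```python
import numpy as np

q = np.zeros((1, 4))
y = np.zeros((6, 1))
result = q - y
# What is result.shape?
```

(6, 4)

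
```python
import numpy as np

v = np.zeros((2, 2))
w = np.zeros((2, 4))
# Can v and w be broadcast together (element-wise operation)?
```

No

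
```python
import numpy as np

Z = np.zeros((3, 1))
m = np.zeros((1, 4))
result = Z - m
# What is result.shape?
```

(3, 4)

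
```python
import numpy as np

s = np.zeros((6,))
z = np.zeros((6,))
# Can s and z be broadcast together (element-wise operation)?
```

Yes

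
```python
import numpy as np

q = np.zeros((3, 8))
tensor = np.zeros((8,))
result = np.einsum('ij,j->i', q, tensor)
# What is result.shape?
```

(3,)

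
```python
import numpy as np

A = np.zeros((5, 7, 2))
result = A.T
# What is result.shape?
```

(2, 7, 5)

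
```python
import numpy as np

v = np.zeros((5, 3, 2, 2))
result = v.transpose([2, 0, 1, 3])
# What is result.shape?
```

(2, 5, 3, 2)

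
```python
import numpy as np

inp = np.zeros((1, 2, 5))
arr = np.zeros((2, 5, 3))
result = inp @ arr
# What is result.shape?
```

(2, 2, 3)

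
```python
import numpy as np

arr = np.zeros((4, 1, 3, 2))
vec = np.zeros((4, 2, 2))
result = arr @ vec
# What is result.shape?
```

(4, 4, 3, 2)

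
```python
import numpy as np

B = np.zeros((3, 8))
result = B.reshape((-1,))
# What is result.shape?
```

(24,)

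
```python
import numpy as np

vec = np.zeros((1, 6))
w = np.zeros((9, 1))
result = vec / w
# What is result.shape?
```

(9, 6)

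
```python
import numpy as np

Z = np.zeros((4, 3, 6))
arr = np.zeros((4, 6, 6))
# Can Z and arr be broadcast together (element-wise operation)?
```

No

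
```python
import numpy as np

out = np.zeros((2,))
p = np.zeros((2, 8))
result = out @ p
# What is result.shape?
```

(8,)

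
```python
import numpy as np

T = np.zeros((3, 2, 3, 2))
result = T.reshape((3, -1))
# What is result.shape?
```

(3, 12)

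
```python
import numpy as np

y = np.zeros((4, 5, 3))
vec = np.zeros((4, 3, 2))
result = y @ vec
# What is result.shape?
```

(4, 5, 2)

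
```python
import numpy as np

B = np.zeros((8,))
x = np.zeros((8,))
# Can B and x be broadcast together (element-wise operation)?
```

Yes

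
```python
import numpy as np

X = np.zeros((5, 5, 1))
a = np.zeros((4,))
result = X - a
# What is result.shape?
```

(5, 5, 4)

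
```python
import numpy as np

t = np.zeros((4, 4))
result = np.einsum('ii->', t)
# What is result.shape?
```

()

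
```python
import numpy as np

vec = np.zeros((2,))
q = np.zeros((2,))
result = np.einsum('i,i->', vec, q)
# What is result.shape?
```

()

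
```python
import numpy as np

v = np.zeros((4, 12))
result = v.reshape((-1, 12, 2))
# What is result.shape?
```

(2, 12, 2)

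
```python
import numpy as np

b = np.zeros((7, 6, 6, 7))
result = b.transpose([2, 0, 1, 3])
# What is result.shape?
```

(6, 7, 6, 7)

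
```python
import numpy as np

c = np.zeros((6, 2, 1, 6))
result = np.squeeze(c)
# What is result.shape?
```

(6, 2, 6)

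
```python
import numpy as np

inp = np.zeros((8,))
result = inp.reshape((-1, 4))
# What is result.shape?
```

(2, 4)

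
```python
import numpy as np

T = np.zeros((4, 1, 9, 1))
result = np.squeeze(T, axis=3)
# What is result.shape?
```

(4, 1, 9)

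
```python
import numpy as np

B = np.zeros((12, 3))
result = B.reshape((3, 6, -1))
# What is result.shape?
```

(3, 6, 2)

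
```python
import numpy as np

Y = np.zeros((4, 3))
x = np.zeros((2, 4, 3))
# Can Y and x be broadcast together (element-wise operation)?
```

Yes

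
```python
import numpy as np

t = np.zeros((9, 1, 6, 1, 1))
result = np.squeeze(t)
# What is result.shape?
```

(9, 6)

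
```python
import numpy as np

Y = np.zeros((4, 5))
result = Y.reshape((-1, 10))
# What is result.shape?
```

(2, 10)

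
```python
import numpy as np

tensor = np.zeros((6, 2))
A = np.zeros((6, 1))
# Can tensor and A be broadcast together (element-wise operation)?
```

Yes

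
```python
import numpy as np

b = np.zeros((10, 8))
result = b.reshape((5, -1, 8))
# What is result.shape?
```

(5, 2, 8)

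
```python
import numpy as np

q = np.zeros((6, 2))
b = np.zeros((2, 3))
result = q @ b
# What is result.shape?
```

(6, 3)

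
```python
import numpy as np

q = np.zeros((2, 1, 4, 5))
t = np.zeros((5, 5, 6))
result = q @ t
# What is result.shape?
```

(2, 5, 4, 6)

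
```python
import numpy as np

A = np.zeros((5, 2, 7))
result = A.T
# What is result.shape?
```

(7, 2, 5)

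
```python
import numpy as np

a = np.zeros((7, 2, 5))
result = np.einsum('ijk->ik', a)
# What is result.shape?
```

(7, 5)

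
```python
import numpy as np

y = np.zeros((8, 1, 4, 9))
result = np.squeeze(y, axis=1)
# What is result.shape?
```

(8, 4, 9)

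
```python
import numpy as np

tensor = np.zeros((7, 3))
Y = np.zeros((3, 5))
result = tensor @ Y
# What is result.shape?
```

(7, 5)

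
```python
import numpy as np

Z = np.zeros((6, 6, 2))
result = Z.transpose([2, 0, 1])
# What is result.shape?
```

(2, 6, 6)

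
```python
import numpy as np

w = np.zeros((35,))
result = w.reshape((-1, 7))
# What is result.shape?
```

(5, 7)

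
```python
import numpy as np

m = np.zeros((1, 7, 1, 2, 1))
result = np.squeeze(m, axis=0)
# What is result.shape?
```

(7, 1, 2, 1)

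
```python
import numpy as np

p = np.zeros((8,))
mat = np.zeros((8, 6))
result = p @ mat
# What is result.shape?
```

(6,)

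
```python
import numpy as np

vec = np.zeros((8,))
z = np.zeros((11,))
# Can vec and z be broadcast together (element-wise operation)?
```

No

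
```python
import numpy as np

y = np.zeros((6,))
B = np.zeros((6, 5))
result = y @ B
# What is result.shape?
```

(5,)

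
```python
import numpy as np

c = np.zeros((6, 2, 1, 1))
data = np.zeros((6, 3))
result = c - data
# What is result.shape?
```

(6, 2, 6, 3)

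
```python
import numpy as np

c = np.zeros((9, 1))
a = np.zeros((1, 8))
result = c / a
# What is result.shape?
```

(9, 8)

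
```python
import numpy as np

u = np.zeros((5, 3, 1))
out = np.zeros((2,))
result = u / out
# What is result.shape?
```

(5, 3, 2)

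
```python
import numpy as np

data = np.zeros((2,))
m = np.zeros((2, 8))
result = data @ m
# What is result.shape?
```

(8,)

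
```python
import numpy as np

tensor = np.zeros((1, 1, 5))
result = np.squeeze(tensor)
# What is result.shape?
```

(5,)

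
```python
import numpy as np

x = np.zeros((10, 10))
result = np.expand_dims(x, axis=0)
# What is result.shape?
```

(1, 10, 10)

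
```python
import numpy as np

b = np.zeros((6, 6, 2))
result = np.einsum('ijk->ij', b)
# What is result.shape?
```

(6, 6)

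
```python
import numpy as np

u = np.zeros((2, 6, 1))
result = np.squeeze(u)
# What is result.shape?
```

(2, 6)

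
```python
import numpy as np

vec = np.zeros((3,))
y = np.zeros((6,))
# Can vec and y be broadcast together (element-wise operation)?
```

No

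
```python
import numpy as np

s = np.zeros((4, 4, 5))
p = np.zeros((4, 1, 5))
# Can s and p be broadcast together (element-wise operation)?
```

Yes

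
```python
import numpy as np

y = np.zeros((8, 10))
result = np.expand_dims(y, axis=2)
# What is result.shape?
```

(8, 10, 1)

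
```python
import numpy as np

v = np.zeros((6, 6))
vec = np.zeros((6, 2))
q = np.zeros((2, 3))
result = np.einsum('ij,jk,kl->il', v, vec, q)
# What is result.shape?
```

(6, 3)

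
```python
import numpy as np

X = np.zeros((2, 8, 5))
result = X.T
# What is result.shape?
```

(5, 8, 2)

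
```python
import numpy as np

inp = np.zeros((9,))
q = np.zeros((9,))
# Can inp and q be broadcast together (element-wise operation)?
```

Yes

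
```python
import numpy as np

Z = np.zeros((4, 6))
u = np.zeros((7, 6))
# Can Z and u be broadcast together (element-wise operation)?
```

No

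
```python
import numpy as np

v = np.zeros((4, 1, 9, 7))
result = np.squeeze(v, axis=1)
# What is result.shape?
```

(4, 9, 7)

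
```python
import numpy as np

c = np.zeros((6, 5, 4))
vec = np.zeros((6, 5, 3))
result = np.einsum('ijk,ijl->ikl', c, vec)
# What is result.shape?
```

(6, 4, 3)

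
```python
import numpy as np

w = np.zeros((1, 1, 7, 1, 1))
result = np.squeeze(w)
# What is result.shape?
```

(7,)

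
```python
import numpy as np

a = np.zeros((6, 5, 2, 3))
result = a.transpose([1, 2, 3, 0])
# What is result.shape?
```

(5, 2, 3, 6)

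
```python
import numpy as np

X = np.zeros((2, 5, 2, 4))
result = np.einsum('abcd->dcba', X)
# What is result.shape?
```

(4, 2, 5, 2)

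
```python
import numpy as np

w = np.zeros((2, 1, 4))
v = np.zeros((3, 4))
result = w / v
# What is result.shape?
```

(2, 3, 4)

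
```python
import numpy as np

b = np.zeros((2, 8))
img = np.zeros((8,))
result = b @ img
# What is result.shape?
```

(2,)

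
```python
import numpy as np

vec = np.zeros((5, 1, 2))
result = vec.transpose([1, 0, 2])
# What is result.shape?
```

(1, 5, 2)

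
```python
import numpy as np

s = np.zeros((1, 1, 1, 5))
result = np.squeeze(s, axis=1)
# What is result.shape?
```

(1, 1, 5)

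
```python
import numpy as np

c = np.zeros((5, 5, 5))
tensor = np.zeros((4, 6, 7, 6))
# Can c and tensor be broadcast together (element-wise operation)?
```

No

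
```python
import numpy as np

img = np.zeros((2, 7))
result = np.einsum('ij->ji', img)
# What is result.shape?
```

(7, 2)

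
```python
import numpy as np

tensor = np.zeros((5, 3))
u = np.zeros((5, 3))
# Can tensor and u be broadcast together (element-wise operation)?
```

Yes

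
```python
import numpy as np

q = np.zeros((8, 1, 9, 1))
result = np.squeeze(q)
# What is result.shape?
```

(8, 9)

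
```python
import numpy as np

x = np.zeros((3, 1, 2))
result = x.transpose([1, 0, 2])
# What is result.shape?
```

(1, 3, 2)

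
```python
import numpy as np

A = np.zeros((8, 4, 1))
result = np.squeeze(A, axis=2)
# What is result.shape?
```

(8, 4)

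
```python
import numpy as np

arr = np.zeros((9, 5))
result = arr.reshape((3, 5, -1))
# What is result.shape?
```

(3, 5, 3)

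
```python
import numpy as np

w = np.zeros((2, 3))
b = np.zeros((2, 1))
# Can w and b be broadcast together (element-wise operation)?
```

Yes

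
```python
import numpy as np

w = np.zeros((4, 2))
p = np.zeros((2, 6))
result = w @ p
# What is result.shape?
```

(4, 6)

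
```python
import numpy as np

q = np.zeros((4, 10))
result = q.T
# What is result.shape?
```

(10, 4)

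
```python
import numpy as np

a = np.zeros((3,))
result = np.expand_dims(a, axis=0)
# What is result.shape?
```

(1, 3)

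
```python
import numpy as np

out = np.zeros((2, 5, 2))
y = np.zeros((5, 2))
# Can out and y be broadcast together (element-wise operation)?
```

Yes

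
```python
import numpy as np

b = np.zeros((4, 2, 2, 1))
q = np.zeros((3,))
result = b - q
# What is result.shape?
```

(4, 2, 2, 3)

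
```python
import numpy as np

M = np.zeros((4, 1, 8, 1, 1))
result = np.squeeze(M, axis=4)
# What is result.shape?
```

(4, 1, 8, 1)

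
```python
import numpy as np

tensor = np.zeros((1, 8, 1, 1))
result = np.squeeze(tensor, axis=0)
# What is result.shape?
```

(8, 1, 1)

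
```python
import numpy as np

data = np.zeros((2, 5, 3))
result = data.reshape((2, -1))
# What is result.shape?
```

(2, 15)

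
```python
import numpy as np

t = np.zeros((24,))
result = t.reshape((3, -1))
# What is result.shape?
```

(3, 8)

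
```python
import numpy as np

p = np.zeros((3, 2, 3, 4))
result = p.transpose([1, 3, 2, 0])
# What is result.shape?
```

(2, 4, 3, 3)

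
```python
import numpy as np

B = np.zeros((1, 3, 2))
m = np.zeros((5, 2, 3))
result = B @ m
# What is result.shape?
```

(5, 3, 3)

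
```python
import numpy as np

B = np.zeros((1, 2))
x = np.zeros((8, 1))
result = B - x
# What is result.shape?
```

(8, 2)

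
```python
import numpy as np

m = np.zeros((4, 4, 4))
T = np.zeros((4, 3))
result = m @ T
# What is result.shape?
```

(4, 4, 3)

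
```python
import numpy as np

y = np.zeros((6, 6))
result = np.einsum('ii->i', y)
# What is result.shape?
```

(6,)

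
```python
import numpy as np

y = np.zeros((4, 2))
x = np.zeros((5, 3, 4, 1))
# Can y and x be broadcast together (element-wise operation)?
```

Yes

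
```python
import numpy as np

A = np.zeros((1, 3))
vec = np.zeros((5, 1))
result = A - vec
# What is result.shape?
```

(5, 3)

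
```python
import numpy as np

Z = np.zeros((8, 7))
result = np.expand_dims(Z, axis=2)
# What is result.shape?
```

(8, 7, 1)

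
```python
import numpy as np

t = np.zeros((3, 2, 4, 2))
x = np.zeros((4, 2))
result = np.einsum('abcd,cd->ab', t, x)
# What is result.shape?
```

(3, 2)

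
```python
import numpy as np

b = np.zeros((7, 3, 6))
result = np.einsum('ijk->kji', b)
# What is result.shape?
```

(6, 3, 7)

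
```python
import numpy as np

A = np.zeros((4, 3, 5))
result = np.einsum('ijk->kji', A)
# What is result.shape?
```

(5, 3, 4)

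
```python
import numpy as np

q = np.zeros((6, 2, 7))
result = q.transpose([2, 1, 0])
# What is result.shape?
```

(7, 2, 6)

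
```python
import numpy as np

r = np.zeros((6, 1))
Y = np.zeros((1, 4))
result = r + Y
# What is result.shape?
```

(6, 4)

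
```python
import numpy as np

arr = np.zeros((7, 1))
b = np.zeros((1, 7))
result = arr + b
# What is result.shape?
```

(7, 7)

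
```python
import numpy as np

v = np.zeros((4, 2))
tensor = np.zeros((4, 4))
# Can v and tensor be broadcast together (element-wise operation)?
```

No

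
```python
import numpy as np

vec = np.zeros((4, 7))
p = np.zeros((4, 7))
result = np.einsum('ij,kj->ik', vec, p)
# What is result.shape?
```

(4, 4)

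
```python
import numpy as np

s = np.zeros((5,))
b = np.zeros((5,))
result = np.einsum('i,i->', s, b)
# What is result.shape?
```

()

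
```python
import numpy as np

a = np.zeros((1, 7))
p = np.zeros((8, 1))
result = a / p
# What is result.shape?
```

(8, 7)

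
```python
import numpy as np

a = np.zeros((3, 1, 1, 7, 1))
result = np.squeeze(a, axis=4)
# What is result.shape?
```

(3, 1, 1, 7)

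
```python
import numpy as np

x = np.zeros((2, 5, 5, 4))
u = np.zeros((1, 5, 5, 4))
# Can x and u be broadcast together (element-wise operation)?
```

Yes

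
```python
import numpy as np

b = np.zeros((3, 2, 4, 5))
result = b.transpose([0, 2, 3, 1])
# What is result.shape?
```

(3, 4, 5, 2)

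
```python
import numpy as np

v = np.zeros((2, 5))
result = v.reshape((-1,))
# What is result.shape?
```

(10,)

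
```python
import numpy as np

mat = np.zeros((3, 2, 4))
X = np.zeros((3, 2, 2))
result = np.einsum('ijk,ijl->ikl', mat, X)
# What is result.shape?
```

(3, 4, 2)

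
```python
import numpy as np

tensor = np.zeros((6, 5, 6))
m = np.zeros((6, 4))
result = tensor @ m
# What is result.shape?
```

(6, 5, 4)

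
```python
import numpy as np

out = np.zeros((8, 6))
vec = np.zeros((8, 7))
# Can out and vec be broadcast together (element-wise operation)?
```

No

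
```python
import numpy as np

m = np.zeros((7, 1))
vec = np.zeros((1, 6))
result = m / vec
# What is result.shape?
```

(7, 6)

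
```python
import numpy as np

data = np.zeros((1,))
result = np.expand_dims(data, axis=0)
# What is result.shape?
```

(1, 1)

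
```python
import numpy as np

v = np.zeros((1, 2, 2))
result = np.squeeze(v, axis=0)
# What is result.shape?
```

(2, 2)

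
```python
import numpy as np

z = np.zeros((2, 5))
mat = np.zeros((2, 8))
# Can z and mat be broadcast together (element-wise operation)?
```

No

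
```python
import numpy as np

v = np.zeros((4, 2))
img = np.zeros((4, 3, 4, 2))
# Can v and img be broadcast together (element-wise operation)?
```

Yes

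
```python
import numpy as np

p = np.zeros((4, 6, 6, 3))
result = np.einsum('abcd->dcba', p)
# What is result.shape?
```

(3, 6, 6, 4)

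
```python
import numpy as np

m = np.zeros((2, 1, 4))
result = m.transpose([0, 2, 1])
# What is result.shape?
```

(2, 4, 1)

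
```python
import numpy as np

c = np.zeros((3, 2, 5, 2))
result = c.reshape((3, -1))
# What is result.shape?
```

(3, 20)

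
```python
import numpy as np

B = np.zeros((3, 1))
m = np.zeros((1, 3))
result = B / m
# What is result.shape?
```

(3, 3)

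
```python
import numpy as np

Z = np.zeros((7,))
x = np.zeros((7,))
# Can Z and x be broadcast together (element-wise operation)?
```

Yes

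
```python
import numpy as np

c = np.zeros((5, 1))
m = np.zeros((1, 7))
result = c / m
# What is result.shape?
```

(5, 7)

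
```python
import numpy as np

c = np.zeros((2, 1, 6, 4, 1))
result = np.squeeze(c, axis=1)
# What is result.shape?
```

(2, 6, 4, 1)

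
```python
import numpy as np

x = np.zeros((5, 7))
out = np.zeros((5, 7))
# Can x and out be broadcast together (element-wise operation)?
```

Yes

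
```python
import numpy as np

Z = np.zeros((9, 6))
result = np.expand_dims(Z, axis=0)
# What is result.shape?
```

(1, 9, 6)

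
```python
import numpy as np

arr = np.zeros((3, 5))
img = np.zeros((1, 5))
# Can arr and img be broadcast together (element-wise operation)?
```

Yes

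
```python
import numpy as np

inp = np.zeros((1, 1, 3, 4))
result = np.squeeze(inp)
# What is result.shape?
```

(3, 4)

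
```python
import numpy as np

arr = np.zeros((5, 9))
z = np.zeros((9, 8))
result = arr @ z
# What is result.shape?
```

(5, 8)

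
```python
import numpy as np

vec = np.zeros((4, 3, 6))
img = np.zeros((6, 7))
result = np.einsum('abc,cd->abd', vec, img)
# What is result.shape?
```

(4, 3, 7)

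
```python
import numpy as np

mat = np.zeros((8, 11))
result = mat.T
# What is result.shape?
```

(11, 8)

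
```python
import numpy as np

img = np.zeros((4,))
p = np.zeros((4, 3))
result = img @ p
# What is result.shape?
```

(3,)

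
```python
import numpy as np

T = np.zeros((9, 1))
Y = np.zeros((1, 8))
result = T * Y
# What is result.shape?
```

(9, 8)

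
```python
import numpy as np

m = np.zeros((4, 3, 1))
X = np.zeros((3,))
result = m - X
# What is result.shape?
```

(4, 3, 3)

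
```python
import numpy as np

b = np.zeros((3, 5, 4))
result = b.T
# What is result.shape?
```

(4, 5, 3)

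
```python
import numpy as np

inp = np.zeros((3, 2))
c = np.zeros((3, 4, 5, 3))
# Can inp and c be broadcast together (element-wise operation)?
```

No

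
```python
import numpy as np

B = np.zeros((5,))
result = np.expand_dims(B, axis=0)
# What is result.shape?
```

(1, 5)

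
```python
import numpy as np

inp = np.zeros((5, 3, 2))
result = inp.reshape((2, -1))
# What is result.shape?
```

(2, 15)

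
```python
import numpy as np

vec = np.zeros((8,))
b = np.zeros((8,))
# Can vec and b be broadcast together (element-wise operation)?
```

Yes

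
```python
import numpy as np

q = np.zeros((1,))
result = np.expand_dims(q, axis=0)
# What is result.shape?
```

(1, 1)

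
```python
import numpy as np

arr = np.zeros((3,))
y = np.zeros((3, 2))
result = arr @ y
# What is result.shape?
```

(2,)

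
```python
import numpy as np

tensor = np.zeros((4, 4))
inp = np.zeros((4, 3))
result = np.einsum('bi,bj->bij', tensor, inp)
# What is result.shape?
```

(4, 4, 3)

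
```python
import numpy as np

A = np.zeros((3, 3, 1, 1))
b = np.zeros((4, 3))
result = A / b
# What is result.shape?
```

(3, 3, 4, 3)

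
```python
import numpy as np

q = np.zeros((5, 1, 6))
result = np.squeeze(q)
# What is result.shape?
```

(5, 6)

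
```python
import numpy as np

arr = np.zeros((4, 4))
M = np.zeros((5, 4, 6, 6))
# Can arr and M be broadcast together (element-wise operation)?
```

No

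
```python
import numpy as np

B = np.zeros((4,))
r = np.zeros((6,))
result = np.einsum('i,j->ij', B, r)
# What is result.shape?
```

(4, 6)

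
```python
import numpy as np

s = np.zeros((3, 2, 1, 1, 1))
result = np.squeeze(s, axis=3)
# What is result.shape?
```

(3, 2, 1, 1)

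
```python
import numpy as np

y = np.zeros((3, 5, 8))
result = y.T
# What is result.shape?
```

(8, 5, 3)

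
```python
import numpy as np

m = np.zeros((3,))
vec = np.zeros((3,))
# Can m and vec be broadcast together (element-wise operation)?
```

Yes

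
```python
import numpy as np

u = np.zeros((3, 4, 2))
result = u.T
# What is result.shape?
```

(2, 4, 3)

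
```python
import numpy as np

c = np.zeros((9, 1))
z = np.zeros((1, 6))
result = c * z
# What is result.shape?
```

(9, 6)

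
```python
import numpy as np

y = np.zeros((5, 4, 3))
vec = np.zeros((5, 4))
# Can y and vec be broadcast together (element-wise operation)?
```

No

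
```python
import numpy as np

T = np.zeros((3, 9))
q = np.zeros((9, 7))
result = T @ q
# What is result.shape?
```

(3, 7)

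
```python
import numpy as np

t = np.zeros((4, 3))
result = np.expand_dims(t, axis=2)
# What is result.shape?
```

(4, 3, 1)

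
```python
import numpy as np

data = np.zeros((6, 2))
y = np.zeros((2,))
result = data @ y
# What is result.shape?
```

(6,)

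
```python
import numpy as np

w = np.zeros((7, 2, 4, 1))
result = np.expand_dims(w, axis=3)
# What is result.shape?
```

(7, 2, 4, 1, 1)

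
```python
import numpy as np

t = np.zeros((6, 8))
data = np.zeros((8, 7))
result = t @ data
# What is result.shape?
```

(6, 7)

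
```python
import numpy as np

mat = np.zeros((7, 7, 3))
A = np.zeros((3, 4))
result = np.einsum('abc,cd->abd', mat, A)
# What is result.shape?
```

(7, 7, 4)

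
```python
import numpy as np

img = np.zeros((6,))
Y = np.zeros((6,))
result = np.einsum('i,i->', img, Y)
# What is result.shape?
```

()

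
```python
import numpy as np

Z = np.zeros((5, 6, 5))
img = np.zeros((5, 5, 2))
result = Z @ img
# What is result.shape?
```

(5, 6, 2)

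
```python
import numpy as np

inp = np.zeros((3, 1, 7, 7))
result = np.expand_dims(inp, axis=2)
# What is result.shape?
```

(3, 1, 1, 7, 7)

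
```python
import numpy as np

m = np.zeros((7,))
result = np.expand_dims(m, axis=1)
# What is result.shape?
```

(7, 1)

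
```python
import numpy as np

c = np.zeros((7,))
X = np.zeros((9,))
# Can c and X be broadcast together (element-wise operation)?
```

No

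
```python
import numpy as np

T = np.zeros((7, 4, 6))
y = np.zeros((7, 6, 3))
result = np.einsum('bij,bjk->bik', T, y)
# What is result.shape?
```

(7, 4, 3)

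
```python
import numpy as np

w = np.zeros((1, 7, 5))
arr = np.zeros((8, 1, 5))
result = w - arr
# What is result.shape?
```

(8, 7, 5)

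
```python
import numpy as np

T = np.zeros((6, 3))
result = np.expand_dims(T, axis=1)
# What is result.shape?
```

(6, 1, 3)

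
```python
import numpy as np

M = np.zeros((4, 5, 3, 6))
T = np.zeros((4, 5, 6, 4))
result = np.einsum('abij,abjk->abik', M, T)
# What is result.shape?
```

(4, 5, 3, 4)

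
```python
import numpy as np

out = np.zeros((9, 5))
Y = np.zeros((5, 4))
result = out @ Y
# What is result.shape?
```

(9, 4)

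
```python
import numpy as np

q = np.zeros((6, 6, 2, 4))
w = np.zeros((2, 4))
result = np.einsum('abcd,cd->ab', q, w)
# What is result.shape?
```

(6, 6)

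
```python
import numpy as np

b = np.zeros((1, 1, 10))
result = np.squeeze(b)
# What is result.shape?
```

(10,)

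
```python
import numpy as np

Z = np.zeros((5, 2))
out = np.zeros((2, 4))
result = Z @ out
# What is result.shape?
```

(5, 4)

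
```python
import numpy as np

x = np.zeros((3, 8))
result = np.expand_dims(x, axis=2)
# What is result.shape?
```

(3, 8, 1)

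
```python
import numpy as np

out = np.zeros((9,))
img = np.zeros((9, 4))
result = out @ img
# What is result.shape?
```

(4,)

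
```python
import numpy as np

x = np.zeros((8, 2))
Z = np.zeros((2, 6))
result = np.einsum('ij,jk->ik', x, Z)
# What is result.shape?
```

(8, 6)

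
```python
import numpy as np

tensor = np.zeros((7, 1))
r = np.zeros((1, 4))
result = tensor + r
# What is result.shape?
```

(7, 4)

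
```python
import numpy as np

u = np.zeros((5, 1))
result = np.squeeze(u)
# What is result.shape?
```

(5,)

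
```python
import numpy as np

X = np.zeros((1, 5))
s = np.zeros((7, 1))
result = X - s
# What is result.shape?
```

(7, 5)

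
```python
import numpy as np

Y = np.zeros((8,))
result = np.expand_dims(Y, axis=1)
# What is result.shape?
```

(8, 1)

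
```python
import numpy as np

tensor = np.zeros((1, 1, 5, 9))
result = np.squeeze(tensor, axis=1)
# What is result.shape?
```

(1, 5, 9)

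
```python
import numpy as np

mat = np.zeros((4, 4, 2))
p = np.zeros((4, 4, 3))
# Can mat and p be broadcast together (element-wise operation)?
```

No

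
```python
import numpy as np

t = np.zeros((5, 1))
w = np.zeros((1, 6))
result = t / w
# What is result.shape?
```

(5, 6)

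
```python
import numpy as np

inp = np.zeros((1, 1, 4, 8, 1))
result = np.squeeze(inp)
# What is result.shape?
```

(4, 8)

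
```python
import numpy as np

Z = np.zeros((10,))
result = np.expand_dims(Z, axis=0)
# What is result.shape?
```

(1, 10)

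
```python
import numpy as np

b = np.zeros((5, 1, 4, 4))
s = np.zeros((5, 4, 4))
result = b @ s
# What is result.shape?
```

(5, 5, 4, 4)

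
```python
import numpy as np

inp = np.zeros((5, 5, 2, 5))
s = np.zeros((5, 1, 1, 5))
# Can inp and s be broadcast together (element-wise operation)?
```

Yes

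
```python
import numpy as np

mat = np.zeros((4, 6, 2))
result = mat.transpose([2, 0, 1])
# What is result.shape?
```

(2, 4, 6)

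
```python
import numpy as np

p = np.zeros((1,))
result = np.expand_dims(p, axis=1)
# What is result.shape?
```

(1, 1)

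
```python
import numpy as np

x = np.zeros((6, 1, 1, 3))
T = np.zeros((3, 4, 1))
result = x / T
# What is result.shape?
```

(6, 3, 4, 3)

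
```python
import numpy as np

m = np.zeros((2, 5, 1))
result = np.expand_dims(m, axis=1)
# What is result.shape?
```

(2, 1, 5, 1)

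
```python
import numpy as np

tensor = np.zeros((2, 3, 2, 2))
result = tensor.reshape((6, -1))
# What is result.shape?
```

(6, 4)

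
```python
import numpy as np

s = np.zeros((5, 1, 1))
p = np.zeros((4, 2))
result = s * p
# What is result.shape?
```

(5, 4, 2)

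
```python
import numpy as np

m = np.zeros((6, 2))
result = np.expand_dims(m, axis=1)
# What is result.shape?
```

(6, 1, 2)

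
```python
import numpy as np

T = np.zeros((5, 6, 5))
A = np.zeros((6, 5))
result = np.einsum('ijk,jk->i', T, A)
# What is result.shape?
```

(5,)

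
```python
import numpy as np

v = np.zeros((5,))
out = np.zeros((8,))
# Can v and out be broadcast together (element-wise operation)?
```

No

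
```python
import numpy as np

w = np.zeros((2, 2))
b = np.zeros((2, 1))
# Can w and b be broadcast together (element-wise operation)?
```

Yes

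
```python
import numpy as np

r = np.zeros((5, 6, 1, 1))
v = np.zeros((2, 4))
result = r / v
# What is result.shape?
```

(5, 6, 2, 4)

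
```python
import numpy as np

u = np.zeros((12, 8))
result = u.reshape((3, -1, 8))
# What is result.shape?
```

(3, 4, 8)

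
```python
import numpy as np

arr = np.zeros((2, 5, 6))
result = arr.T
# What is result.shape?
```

(6, 5, 2)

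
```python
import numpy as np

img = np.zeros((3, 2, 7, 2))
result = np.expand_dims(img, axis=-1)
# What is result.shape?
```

(3, 2, 7, 2, 1)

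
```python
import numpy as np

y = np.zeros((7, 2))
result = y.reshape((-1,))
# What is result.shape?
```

(14,)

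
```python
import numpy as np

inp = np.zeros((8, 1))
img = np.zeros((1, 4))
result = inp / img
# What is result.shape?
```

(8, 4)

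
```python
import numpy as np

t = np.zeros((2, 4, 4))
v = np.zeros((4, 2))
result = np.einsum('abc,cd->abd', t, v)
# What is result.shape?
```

(2, 4, 2)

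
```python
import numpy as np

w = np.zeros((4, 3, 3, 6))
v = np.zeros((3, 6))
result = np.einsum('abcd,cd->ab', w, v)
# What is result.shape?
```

(4, 3)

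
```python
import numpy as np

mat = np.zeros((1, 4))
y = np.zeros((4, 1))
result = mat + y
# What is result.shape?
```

(4, 4)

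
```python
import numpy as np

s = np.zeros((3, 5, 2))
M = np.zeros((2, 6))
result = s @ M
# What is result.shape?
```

(3, 5, 6)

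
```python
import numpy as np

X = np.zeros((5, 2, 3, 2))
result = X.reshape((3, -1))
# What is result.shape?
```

(3, 20)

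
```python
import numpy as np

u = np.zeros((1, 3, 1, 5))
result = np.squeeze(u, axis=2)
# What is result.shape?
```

(1, 3, 5)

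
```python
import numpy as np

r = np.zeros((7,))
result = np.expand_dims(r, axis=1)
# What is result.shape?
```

(7, 1)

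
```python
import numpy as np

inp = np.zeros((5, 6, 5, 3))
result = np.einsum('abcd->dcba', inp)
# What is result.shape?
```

(3, 5, 6, 5)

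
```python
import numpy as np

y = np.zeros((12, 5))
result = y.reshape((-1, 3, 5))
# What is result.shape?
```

(4, 3, 5)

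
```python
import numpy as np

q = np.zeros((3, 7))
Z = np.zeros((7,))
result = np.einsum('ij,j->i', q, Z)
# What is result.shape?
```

(3,)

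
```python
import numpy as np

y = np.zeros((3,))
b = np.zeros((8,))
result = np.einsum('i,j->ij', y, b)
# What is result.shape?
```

(3, 8)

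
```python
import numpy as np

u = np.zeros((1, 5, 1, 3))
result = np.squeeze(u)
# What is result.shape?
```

(5, 3)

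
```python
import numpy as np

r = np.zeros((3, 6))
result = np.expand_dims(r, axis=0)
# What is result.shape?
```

(1, 3, 6)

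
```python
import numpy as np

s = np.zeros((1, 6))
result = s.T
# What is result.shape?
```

(6, 1)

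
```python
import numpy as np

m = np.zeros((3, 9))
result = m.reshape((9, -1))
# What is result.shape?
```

(9, 3)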